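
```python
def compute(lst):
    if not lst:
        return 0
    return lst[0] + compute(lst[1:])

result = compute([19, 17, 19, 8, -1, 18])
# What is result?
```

19 + 17 + 19 + 8 + (-1) + 18 + 0 = 80

Answer: 80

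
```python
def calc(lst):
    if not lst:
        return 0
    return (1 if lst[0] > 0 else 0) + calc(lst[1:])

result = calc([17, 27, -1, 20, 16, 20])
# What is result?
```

Count of positive elements in [17, 27, -1, 20, 16, 20] = 5

Answer: 5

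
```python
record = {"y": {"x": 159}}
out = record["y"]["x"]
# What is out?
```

Trace:
`record = {"y": {"x": 159}}` → record = {'y': {'x': 159}}
`out = record["y"]["x"]` → out = 159
So out = 159

Answer: 159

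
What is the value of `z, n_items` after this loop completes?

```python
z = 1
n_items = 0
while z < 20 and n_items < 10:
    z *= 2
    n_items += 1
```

Double until >= 20 or 10 iterations
`z, n_items` takes the values: (1, 0) → (2, 0) → (2, 1) → (4, 1) → (4, 2) → (8, 2) → (8, 3) → (16, 3) → (16, 4) → (32, 4) → (32, 5)

Answer: 32, 5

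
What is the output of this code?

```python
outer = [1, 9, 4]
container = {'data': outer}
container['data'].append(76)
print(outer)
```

Key concept: dict holds reference to list.
Step by step:
`outer = [1, 9, 4]` → outer = [1, 9, 4]
`container = {'data': outer}` → container = {'data': [1, 9, 4]}
`container['data'].append(76)` → outer = [1, 9, 4, 76]; container = {'data': [1, 9, 4, 76]}
`print(outer)` → prints [1, 9, 4, 76]

Answer: [1, 9, 4, 76]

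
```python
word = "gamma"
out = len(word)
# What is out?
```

Trace:
`word = "gamma"` → word = 'gamma'
`out = len(word)` → out = 5
So out = 5

Answer: 5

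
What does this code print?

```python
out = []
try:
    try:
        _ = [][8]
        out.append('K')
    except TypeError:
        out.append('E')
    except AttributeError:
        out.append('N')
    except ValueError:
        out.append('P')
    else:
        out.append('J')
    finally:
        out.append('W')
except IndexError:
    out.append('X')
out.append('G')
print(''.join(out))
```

Execution trace: 'W' (finally) → 'X' (outer except IndexError) → 'G' (after the try/except). Output: WXG

Answer: WXG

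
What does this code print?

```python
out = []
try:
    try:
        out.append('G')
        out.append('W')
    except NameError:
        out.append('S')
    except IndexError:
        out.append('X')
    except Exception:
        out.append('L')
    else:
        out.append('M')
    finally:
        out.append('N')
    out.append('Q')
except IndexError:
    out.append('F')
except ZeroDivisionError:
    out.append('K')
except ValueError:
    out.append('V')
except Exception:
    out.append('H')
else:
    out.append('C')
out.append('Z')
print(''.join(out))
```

Execution trace: 'G' (inner try body) → 'W' (inner try body, no exception) → 'M' (inner else) → 'N' (inner finally) → 'Q' (try body, no exception) → 'C' (else) → 'Z' (after the try/except). Output: GWMNQCZ

Answer: GWMNQCZ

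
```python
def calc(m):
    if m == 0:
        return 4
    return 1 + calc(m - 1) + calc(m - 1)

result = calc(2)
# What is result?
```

calc(m) = 1 + 2·calc(m-1), calc(0)=4. Closed form: (4+1)·2^2 - 1 = 19.

Answer: 19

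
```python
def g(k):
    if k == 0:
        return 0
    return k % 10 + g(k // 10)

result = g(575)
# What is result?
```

Sum of digits of 575: 5 + 7 + 5 = 17

Answer: 17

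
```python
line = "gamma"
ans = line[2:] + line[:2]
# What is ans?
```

Trace:
`line = "gamma"` → line = 'gamma'
`ans = line[2:] + line[:2]` → ans = 'mmaga'
So ans = 'mmaga'

Answer: 'mmaga'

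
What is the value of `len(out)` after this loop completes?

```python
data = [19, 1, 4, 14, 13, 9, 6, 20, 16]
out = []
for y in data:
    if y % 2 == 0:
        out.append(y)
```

Count even numbers in [19, 1, 4, 14, 13, 9, 6, 20, 16]
`out` takes the values: [] → [4] → [4, 14] → [4, 14, 6] → [4, 14, 6, 20] → [4, 14, 6, 20, 16]
So `len(out)` = 5

Answer: 5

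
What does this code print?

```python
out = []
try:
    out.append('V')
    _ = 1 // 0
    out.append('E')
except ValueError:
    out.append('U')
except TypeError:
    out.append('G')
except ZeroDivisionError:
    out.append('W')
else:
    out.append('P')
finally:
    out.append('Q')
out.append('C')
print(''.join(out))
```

Execution trace: 'V' (try body) → 'W' (except ZeroDivisionError) → 'Q' (finally) → 'C' (after the try/except). Output: VWQC

Answer: VWQC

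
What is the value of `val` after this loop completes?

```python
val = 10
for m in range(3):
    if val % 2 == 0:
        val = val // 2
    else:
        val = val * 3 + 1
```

Collatz-style transformation from 10
`val` takes the values: 10 → 5 → 16 → 8

Answer: 8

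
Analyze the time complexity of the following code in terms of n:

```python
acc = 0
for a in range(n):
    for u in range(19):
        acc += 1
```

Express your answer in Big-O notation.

Each loop level contributes: n × 1. Multiplying the contributions gives O(n).

Answer: O(n)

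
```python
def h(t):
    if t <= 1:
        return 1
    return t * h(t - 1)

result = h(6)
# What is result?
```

h(6) = 6 * 5 * 4 * 3 * 2 * 1 = 720

Answer: 720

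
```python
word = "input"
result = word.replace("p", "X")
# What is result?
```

Trace:
`word = "input"` → word = 'input'
`result = word.replace("p", "X")` → result = 'inXut'
So result = 'inXut'

Answer: 'inXut'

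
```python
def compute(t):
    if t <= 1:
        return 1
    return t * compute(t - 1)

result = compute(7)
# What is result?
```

compute(7) = 7 * 6 * 5 * 4 * 3 * 2 * 1 = 5040

Answer: 5040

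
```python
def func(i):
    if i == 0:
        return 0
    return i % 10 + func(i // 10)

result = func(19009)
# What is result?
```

Sum of digits of 19009: 9 + 0 + 0 + 9 + 1 = 19

Answer: 19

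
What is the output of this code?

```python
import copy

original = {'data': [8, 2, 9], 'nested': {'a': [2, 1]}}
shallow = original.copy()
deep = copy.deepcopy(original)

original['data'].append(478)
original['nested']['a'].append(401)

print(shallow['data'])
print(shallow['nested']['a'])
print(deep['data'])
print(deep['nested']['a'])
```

Key concept: comparing shallow vs deep copy.
Step by step:
`original = {'data': [8, 2, 9], 'nested': {'a': [2, 1]}}` → original = {'data': [8, 2, 9], 'nested': {'a': [2, 1]}}
`shallow = original.copy()` → shallow = {'data': [8, 2, 9], 'nested': {'a': [2, 1]}}
`deep = copy.deepcopy(original)` → deep = {'data': [8, 2, 9], 'nested': {'a': [2, 1]}}
`original['data'].append(478)` → original = {'data': [8, 2, 9, 478], 'nested': {'a': [2, 1]}}; shallow = {'data': [8, 2, 9, 478], 'nested': {'a': [2, 1]}}
`original['nested']['a'].append(401)` → original = {'data': [8, 2, 9, 478], 'nested': {'a': [2, 1, 401]}}; shallow = {'data': [8, 2, 9, 478], 'nested': {'a': [2, 1, 401]}}
`print(shallow['data'])` → prints [8, 2, 9, 478]
`print(shallow['nested']['a'])` → prints [2, 1, 401]
`print(deep['data'])` → prints [8, 2, 9]
`print(deep['nested']['a'])` → prints [2, 1]

Answer:
[8, 2, 9, 478]
[2, 1, 401]
[8, 2, 9]
[2, 1]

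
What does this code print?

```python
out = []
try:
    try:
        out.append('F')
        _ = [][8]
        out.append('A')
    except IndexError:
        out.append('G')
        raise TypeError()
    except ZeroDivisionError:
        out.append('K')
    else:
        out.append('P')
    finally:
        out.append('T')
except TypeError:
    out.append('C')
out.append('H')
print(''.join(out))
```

Execution trace: 'F' (inner try body) → 'G' (inner except IndexError) → 'T' (inner finally) → 'C' (outer except TypeError) → 'H' (after the try/except). Output: FGTCH

Answer: FGTCH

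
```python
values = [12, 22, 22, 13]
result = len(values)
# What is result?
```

Trace:
`values = [12, 22, 22, 13]` → values = [12, 22, 22, 13]
`result = len(values)` → result = 4
So result = 4

Answer: 4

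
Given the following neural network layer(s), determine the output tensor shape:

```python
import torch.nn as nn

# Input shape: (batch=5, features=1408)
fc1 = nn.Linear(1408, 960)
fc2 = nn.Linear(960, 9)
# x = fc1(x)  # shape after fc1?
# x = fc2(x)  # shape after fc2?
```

Input: (5, 1408) -> after fc1: (5, 960) -> Output: (5, 9)

Answer: (5, 9)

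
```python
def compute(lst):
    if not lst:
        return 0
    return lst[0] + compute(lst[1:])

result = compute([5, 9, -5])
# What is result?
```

5 + 9 + (-5) + 0 = 9

Answer: 9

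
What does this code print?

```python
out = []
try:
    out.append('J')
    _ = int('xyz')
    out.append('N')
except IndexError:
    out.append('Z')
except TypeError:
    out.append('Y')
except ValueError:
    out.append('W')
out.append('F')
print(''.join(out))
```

Execution trace: 'J' (try body) → 'W' (except ValueError) → 'F' (after the try/except). Output: JWF

Answer: JWF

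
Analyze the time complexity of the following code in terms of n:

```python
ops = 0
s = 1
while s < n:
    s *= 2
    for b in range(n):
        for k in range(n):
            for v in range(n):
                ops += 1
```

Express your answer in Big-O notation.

Each loop level contributes: log n × n × n × n. Multiplying the contributions gives O(n^3 log n).

Answer: O(n^3 log n)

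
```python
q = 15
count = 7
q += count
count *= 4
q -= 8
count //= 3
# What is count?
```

Trace:
`q = 15` → q = 15
`count = 7` → count = 7
`q += count` → q = 22
`count *= 4` → count = 28
`q -= 8` → q = 14
`count //= 3` → count = 9
So count = 9

Answer: 9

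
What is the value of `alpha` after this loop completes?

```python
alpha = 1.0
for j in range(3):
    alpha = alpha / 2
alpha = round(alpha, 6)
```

Halving LR 3 times: 1 / 2^3
`alpha` takes the values: 1.0 → 0.5 → 0.25 → 0.125

Answer: 0.125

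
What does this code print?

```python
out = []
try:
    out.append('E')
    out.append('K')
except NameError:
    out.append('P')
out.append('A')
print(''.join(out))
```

Execution trace: 'E' (try body) → 'K' (try body, no exception) → 'A' (after the try/except). Output: EKA

Answer: EKA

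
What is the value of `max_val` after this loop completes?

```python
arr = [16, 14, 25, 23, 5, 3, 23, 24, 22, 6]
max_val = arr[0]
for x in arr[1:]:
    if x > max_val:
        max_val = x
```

Maximum of [16, 14, 25, 23, 5, 3, 23, 24, 22, 6]
`max_val` takes the values: 16 → 25

Answer: 25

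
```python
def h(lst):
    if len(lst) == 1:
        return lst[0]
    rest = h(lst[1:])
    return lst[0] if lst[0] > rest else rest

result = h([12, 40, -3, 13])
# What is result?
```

Recursive max over [12, 40, -3, 13] = 40

Answer: 40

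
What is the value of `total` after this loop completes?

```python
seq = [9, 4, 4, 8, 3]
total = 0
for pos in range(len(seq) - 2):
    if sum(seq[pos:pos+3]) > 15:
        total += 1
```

Count windows with sum > 15
`total` takes the values: 0 → 1 → 2

Answer: 2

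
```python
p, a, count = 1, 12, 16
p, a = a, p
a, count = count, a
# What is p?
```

Trace:
`p, a, count = 1, 12, 16` → p = 1; a = 12; count = 16
`p, a = a, p` → p = 12; a = 1
`a, count = count, a` → a = 16; count = 1
So p = 12

Answer: 12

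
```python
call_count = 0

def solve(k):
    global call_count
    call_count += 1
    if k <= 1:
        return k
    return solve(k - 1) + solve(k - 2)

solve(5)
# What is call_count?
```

Calls(k) = 1 + Calls(k-1) + Calls(k-2); Calls(0)=Calls(1)=1. For k=5 this gives 15.

Answer: 15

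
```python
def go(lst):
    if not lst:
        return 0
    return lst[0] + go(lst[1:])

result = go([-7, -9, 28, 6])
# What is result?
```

(-7) + (-9) + 28 + 6 + 0 = 18

Answer: 18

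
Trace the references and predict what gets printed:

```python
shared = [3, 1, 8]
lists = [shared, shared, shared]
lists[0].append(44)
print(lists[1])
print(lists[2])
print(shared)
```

Key concept: list of same reference.
Step by step:
`shared = [3, 1, 8]` → shared = [3, 1, 8]
`lists = [shared, shared, shared]` → lists = [[3, 1, 8], [3, 1, 8], [3, 1, 8]]
`lists[0].append(44)` → shared = [3, 1, 8, 44]; lists = [[3, 1, 8, 44], [3, 1, 8, 44], [3, 1, 8, 44]]
`print(lists[1])` → prints [3, 1, 8, 44]
`print(lists[2])` → prints [3, 1, 8, 44]
`print(shared)` → prints [3, 1, 8, 44]

Answer:
[3, 1, 8, 44]
[3, 1, 8, 44]
[3, 1, 8, 44]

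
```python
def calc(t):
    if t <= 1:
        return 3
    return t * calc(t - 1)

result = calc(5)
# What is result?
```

calc(5) = 5 * 4 * 3 * 2 * 3 = 360

Answer: 360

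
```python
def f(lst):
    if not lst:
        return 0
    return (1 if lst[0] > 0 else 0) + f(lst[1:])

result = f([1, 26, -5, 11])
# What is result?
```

Count of positive elements in [1, 26, -5, 11] = 3

Answer: 3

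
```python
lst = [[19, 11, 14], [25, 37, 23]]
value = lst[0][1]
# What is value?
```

Trace:
`lst = [[19, 11, 14], [25, 37, 23]]` → lst = [[19, 11, 14], [25, 37, 23]]
`value = lst[0][1]` → value = 11
So value = 11

Answer: 11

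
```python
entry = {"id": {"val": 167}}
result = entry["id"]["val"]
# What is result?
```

Trace:
`entry = {"id": {"val": 167}}` → entry = {'id': {'val': 167}}
`result = entry["id"]["val"]` → result = 167
So result = 167

Answer: 167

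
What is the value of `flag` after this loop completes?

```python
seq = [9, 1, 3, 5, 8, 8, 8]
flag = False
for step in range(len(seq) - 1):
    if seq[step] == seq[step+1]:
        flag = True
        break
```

Check consecutive duplicates in [9, 1, 3, 5, 8, 8, 8]
`flag` takes the values: False → True

Answer: True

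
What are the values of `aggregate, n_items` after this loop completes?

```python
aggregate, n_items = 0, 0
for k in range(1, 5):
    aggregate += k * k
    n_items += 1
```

Sum of squares and count
`aggregate, n_items` takes the values: (0, 0) → (1, 0) → (1, 1) → (5, 1) → (5, 2) → (14, 2) → (14, 3) → (30, 3) → (30, 4)

Answer: 30, 4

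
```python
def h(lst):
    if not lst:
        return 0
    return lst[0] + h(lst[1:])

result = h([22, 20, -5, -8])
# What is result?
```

22 + 20 + (-5) + (-8) + 0 = 29

Answer: 29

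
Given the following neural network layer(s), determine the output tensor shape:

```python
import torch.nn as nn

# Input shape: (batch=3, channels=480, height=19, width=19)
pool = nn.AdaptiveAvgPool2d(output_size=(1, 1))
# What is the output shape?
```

Input: (3, 480, 19, 19) -> Output: (3, 480, 1, 1)

Answer: (3, 480, 1, 1)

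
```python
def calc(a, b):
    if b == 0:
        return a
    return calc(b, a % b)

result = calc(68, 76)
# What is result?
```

calc(68, 76) -> calc(76, 68) -> calc(68, 8) -> calc(8, 4) -> calc(4, 0) -> 4

Answer: 4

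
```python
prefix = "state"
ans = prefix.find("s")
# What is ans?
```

Trace:
`prefix = "state"` → prefix = 'state'
`ans = prefix.find("s")` → ans = 0
So ans = 0

Answer: 0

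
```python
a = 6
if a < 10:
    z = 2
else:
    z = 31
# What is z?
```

Trace:
`a = 6` → a = 6
`if a < 10: ...` → a < 10 is True → z = 2
So z = 2

Answer: 2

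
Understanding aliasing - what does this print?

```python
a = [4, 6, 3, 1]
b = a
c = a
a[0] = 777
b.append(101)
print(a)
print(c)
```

Key concept: multiple aliases.
Step by step:
`a = [4, 6, 3, 1]` → a = [4, 6, 3, 1]
`b = a` → b = [4, 6, 3, 1] (same object as a)
`c = a` → c = [4, 6, 3, 1] (same object as a, b)
`a[0] = 777` → a = [777, 6, 3, 1] (same object as b, c); b = [777, 6, 3, 1] (same object as a, c); c = [777, 6, 3, 1] (same object as a, b)
`b.append(101)` → a = [777, 6, 3, 1, 101] (same object as b, c); b = [777, 6, 3, 1, 101] (same object as a, c); c = [777, 6, 3, 1, 101] (same object as a, b)
`print(a)` → prints [777, 6, 3, 1, 101]
`print(c)` → prints [777, 6, 3, 1, 101]

Answer:
[777, 6, 3, 1, 101]
[777, 6, 3, 1, 101]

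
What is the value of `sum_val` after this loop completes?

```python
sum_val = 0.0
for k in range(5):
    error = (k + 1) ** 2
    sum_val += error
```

Sum of squared losses 1² + 2² + ... + 5²
`sum_val` takes the values: 0.0 → 1.0 → 5.0 → 14.0 → 30.0 → 55.0

Answer: 55.0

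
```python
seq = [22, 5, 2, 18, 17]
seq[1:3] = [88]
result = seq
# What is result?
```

Trace:
`seq = [22, 5, 2, 18, 17]` → seq = [22, 5, 2, 18, 17]
`seq[1:3] = [88]` → seq = [22, 88, 18, 17]
`result = seq` → result = [22, 88, 18, 17]
So result = [22, 88, 18, 17]

Answer: [22, 88, 18, 17]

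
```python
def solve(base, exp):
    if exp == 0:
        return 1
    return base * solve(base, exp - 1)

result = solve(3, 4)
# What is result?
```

solve(3, 4) = 3 * 3 * 3 * 3 = 81

Answer: 81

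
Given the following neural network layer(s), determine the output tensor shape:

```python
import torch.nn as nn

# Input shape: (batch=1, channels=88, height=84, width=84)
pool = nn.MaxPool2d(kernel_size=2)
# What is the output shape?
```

Input: (1, 88, 84, 84) -> Output: (1, 88, 42, 42)

Answer: (1, 88, 42, 42)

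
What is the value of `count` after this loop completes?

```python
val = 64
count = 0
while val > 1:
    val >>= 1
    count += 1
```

Count right shifts until 1
`count` takes the values: 0 → 1 → 2 → 3 → 4 → 5 → 6

Answer: 6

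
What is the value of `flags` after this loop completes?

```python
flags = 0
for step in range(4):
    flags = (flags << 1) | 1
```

Build 4 consecutive 1-bits: 0b1111
`flags` takes the values: 0 → 1 → 3 → 7 → 15

Answer: 15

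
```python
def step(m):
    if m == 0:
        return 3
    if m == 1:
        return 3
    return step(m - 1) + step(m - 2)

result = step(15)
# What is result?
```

Build up from base cases: step(0)=3, step(1)=3, step(2)=6, step(3)=9, step(4)=15, step(5)=24, step(6)=39, ..., step(15)=2961

Answer: 2961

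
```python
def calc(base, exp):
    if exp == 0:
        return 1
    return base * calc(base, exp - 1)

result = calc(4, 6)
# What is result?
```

calc(4, 6) = 4 * 4 * 4 * 4 * 4 * 4 = 4096

Answer: 4096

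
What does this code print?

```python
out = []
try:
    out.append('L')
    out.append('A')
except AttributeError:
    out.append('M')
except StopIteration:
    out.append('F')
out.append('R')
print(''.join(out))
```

Execution trace: 'L' (try body) → 'A' (try body, no exception) → 'R' (after the try/except). Output: LAR

Answer: LAR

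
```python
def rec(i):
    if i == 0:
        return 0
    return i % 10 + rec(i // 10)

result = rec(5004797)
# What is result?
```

Sum of digits of 5004797: 7 + 9 + 7 + 4 + 0 + 0 + 5 = 32

Answer: 32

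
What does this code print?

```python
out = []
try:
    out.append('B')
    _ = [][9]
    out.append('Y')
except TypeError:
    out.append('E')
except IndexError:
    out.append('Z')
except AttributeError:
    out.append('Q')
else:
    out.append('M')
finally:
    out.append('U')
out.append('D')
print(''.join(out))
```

Execution trace: 'B' (try body) → 'Z' (except IndexError) → 'U' (finally) → 'D' (after the try/except). Output: BZUD

Answer: BZUD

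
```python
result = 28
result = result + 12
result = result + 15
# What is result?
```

Trace:
`result = 28` → result = 28
`result = result + 12` → result = 40
`result = result + 15` → result = 55
So result = 55

Answer: 55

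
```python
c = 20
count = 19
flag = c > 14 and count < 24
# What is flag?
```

Trace:
`c = 20` → c = 20
`count = 19` → count = 19
`flag = c > 14 and count < 24` → flag = True
So flag = True

Answer: True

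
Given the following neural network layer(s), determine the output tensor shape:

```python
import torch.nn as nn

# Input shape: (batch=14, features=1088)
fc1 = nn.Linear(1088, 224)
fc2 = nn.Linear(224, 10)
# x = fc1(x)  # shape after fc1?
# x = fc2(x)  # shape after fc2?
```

Input: (14, 1088) -> after fc1: (14, 224) -> Output: (14, 10)

Answer: (14, 10)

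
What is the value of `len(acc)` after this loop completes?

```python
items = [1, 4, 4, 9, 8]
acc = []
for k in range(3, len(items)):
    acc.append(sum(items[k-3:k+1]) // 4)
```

Number of 4-element averages
`acc` takes the values: [] → [4] → [4, 6]
So `len(acc)` = 2

Answer: 2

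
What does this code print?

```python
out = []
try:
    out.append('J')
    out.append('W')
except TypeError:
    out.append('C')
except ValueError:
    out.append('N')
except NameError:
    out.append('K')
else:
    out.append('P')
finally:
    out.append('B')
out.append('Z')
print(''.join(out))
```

Execution trace: 'J' (try body) → 'W' (try body, no exception) → 'P' (else) → 'B' (finally) → 'Z' (after the try/except). Output: JWPBZ

Answer: JWPBZ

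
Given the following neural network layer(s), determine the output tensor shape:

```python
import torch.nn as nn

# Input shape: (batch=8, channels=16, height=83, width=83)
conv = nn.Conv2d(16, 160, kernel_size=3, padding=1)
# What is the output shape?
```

Input: (8, 16, 83, 83) -> Output: (8, 160, 83, 83)

Answer: (8, 160, 83, 83)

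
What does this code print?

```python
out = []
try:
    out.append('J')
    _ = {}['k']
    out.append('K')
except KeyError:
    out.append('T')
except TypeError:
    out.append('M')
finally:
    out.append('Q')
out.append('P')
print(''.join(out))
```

Execution trace: 'J' (try body) → 'T' (except KeyError) → 'Q' (finally) → 'P' (after the try/except). Output: JTQP

Answer: JTQP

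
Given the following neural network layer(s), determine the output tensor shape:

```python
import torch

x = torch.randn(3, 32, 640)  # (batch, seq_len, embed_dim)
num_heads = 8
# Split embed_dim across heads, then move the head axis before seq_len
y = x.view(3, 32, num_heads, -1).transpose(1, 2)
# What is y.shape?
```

Input: (3, 32, 640) -> head_dim = 640 // 8 = 80; after view: (3, 32, 8, 80) -> after transpose(1, 2): (3, 8, 32, 80) -> Output: (3, 8, 32, 80)

Answer: (3, 8, 32, 80)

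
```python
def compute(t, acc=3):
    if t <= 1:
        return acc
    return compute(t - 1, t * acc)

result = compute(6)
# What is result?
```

Accumulator trace (n, acc): (6, 3) -> (5, 18) -> (4, 90) -> (3, 360) -> (2, 1080) -> (1, 2160) -> return 2160

Answer: 2160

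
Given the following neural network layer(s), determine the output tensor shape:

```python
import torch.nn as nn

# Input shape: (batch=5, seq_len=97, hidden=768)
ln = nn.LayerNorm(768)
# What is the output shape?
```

Input: (5, 97, 768) -> Output: (5, 97, 768)

Answer: (5, 97, 768)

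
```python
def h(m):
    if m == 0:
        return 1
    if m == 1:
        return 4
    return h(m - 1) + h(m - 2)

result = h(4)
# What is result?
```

Build up from base cases: h(0)=1, h(1)=4, h(2)=5, h(3)=9, h(4)=14

Answer: 14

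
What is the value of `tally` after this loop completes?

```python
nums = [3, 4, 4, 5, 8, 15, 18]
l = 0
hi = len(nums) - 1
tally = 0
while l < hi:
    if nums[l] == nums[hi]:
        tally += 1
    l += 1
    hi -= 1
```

Count matching pairs from ends
`tally` takes the values: 0

Answer: 0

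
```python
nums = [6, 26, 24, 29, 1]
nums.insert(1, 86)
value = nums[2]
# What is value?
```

Trace:
`nums = [6, 26, 24, 29, 1]` → nums = [6, 26, 24, 29, 1]
`nums.insert(1, 86)` → nums = [6, 86, 26, 24, 29, 1]
`value = nums[2]` → value = 26
So value = 26

Answer: 26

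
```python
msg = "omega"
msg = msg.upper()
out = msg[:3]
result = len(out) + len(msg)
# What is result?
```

Trace:
`msg = "omega"` → msg = 'omega'
`msg = msg.upper()` → msg = 'OMEGA'
`out = msg[:3]` → out = 'OME'
`result = len(out) + len(msg)` → result = 8
So result = 8

Answer: 8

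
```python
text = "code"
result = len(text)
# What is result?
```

Trace:
`text = "code"` → text = 'code'
`result = len(text)` → result = 4
So result = 4

Answer: 4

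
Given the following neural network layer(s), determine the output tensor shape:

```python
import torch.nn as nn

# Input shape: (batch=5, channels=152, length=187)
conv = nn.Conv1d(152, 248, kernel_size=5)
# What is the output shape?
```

Input: (5, 152, 187) -> Output: (5, 248, 183)

Answer: (5, 248, 183)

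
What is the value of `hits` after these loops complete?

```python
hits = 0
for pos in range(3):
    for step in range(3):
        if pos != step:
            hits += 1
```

3² - 3 (exclude diagonal)
`hits` takes the values: 0 → 1 → 2 → 3 → 4 → 5 → 6

Answer: 6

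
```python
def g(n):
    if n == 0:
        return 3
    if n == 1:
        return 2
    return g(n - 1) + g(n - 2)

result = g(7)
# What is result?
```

Build up from base cases: g(0)=3, g(1)=2, g(2)=5, g(3)=7, g(4)=12, g(5)=19, g(6)=31, ..., g(7)=50

Answer: 50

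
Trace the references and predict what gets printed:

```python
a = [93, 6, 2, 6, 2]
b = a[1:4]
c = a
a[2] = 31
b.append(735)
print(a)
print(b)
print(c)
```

Key concept: slice vs alias.
Step by step:
`a = [93, 6, 2, 6, 2]` → a = [93, 6, 2, 6, 2]
`b = a[1:4]` → b = [6, 2, 6]
`c = a` → c = [93, 6, 2, 6, 2] (same object as a)
`a[2] = 31` → a = [93, 6, 31, 6, 2] (same object as c); c = [93, 6, 31, 6, 2] (same object as a)
`b.append(735)` → b = [6, 2, 6, 735]
`print(a)` → prints [93, 6, 31, 6, 2]
`print(b)` → prints [6, 2, 6, 735]
`print(c)` → prints [93, 6, 31, 6, 2]

Answer:
[93, 6, 31, 6, 2]
[6, 2, 6, 735]
[93, 6, 31, 6, 2]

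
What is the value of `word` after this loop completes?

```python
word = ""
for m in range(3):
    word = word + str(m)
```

Concatenate digits 0 to 2
`word` takes the values: "" → "0" → "01" → "012"

Answer: "012"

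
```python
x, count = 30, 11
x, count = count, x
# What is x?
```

Trace:
`x, count = 30, 11` → x = 30; count = 11
`x, count = count, x` → x = 11; count = 30
So x = 11

Answer: 11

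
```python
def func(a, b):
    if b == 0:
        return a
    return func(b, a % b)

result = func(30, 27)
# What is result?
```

func(30, 27) -> func(27, 3) -> func(3, 0) -> 3

Answer: 3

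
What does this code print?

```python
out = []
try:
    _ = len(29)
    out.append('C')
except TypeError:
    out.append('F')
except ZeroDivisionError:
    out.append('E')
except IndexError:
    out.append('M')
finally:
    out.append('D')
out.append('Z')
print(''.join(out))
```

Execution trace: 'F' (except TypeError) → 'D' (finally) → 'Z' (after the try/except). Output: FDZ

Answer: FDZ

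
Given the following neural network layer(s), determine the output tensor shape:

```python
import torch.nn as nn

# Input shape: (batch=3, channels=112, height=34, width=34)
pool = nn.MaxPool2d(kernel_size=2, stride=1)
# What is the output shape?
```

Input: (3, 112, 34, 34) -> Output: (3, 112, 33, 33)

Answer: (3, 112, 33, 33)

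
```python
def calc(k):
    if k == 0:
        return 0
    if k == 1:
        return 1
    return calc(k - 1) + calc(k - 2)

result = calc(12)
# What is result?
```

Build up from base cases: calc(0)=0, calc(1)=1, calc(2)=1, calc(3)=2, calc(4)=3, calc(5)=5, calc(6)=8, ..., calc(12)=144

Answer: 144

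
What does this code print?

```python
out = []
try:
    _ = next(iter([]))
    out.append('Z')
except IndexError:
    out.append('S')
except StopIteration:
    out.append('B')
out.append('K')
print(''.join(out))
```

Execution trace: 'B' (except StopIteration) → 'K' (after the try/except). Output: BK

Answer: BK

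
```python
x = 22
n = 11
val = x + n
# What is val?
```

Trace:
`x = 22` → x = 22
`n = 11` → n = 11
`val = x + n` → val = 33
So val = 33

Answer: 33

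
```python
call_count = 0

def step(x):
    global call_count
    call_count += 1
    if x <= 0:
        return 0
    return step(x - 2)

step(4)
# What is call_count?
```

Linear recursion stepping by 2: 3 calls from x=4 down to ≤0.

Answer: 3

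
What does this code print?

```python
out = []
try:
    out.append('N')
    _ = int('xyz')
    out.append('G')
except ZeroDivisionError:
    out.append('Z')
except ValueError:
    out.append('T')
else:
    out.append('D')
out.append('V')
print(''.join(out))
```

Execution trace: 'N' (try body) → 'T' (except ValueError) → 'V' (after the try/except). Output: NTV

Answer: NTV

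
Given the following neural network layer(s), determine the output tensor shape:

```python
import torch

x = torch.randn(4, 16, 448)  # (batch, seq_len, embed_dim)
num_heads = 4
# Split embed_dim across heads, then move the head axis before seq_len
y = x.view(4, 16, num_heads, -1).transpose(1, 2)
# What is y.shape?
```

Input: (4, 16, 448) -> head_dim = 448 // 4 = 112; after view: (4, 16, 4, 112) -> after transpose(1, 2): (4, 4, 16, 112) -> Output: (4, 4, 16, 112)

Answer: (4, 4, 16, 112)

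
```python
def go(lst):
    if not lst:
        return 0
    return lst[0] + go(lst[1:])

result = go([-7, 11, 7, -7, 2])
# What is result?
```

(-7) + 11 + 7 + (-7) + 2 + 0 = 6

Answer: 6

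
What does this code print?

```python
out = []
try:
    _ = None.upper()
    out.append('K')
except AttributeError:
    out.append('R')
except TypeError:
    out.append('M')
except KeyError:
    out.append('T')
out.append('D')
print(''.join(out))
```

Execution trace: 'R' (except AttributeError) → 'D' (after the try/except). Output: RD

Answer: RD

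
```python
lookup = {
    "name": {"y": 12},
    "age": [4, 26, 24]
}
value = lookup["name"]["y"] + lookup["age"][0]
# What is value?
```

Trace:
`lookup = { ...` → lookup = {'name': {'y': 12}, 'age': [4, 26, 24]}
`value = lookup["name"]["y"] + lookup["age"][0]` → value = 16
So value = 16

Answer: 16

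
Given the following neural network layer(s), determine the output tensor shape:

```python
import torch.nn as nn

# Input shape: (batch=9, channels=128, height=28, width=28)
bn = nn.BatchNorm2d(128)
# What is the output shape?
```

Input: (9, 128, 28, 28) -> Output: (9, 128, 28, 28)

Answer: (9, 128, 28, 28)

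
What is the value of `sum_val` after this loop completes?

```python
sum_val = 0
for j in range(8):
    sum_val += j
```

Sum of 0 to 7 = 28
`sum_val` takes the values: 0 → 1 → 3 → 6 → 10 → 15 → 21 → 28

Answer: 28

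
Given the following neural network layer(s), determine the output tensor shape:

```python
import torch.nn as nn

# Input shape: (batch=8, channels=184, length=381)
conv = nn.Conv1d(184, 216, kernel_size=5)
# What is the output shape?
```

Input: (8, 184, 381) -> Output: (8, 216, 377)

Answer: (8, 216, 377)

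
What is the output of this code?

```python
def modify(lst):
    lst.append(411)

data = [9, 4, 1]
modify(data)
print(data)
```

Key concept: function modifies passed list.
Step by step:
`data = [9, 4, 1]` → data = [9, 4, 1]
`modify(data)` → data = [9, 4, 1, 411]
`print(data)` → prints [9, 4, 1, 411]

Answer: [9, 4, 1, 411]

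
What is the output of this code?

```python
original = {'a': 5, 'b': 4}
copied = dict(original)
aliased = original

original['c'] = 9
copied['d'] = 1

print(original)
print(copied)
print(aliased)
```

Key concept: dict() creates copy, assignment creates alias.
Step by step:
`original = {'a': 5, 'b': 4}` → original = {'a': 5, 'b': 4}
`copied = dict(original)` → copied = {'a': 5, 'b': 4}
`aliased = original` → aliased = {'a': 5, 'b': 4} (same object as original)
`original['c'] = 9` → original = {'a': 5, 'b': 4, 'c': 9} (same object as aliased); aliased = {'a': 5, 'b': 4, 'c': 9} (same object as original)
`copied['d'] = 1` → copied = {'a': 5, 'b': 4, 'd': 1}
`print(original)` → prints {'a': 5, 'b': 4, 'c': 9}
`print(copied)` → prints {'a': 5, 'b': 4, 'd': 1}
`print(aliased)` → prints {'a': 5, 'b': 4, 'c': 9}

Answer:
{'a': 5, 'b': 4, 'c': 9}
{'a': 5, 'b': 4, 'd': 1}
{'a': 5, 'b': 4, 'c': 9}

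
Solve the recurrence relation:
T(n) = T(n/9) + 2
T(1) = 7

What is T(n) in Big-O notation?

Each step divides n by 9 and adds 2. After log_9(n) steps we reach T(1)=7. So T(n) = 2·log_9(n) + 7 = O(log n).

Answer: O(log n)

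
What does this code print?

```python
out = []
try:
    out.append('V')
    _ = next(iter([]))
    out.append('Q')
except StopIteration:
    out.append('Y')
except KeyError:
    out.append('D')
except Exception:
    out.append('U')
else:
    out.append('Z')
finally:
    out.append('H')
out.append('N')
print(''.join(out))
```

Execution trace: 'V' (try body) → 'Y' (except StopIteration) → 'H' (finally) → 'N' (after the try/except). Output: VYHN

Answer: VYHN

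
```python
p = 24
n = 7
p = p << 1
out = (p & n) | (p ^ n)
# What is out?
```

Trace:
`p = 24` → p = 24
`n = 7` → n = 7
`p = p << 1` → p = 48
`out = (p & n) | (p ^ n)` → out = 55
So out = 55

Answer: 55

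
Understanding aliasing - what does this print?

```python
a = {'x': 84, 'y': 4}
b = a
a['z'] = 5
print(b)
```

Key concept: dict aliasing.
Step by step:
`a = {'x': 84, 'y': 4}` → a = {'x': 84, 'y': 4}
`b = a` → b = {'x': 84, 'y': 4} (same object as a)
`a['z'] = 5` → a = {'x': 84, 'y': 4, 'z': 5} (same object as b); b = {'x': 84, 'y': 4, 'z': 5} (same object as a)
`print(b)` → prints {'x': 84, 'y': 4, 'z': 5}

Answer: {'x': 84, 'y': 4, 'z': 5}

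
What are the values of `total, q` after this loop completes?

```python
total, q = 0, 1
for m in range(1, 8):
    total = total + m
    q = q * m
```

Sum and factorial of 1 to 7
`total, q` takes the values: (0, 1) → (1, 1) → (3, 1) → (3, 2) → (6, 2) → (6, 6) → (10, 6) → (10, 24) → (15, 24) → (15, 120) → (21, 120) → (21, 720) → (28, 720) → (28, 5040)

Answer: 28, 5040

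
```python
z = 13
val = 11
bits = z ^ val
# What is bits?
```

Trace:
`z = 13` → z = 13
`val = 11` → val = 11
`bits = z ^ val` → bits = 6
So bits = 6

Answer: 6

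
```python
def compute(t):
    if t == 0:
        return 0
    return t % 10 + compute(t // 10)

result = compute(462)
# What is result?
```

Sum of digits of 462: 2 + 6 + 4 = 12

Answer: 12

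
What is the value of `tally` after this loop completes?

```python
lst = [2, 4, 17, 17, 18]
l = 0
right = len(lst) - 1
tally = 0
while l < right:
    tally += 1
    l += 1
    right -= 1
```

Iterations until pointers meet (list length 5)
`tally` takes the values: 0 → 1 → 2

Answer: 2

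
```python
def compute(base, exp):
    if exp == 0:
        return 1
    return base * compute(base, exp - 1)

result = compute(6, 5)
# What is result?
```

compute(6, 5) = 6 * 6 * 6 * 6 * 6 = 7776

Answer: 7776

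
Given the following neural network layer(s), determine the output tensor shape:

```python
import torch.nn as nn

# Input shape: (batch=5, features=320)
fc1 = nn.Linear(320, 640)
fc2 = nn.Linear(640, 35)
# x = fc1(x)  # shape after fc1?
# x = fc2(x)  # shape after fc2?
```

Input: (5, 320) -> after fc1: (5, 640) -> Output: (5, 35)

Answer: (5, 35)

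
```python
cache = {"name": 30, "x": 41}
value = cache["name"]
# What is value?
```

Trace:
`cache = {"name": 30, "x": 41}` → cache = {'name': 30, 'x': 41}
`value = cache["name"]` → value = 30
So value = 30

Answer: 30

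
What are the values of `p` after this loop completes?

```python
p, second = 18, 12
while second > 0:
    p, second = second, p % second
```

GCD of 18 and 12
`p` takes the values: 18 → 12 → 6

Answer: 6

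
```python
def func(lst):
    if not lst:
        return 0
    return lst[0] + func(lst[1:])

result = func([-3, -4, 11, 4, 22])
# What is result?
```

(-3) + (-4) + 11 + 4 + 22 + 0 = 30

Answer: 30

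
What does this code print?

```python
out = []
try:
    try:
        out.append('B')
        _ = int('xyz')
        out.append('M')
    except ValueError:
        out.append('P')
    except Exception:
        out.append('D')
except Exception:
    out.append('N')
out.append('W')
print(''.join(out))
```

Execution trace: 'B' (inner try body) → 'P' (inner except ValueError) → 'W' (after the try/except). Output: BPW

Answer: BPW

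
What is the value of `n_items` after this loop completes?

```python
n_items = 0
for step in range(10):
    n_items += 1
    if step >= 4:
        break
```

Loop breaks when step reaches 4, n_items is 5
`n_items` takes the values: 0 → 1 → 2 → 3 → 4 → 5

Answer: 5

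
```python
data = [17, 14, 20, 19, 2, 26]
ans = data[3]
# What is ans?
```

Trace:
`data = [17, 14, 20, 19, 2, 26]` → data = [17, 14, 20, 19, 2, 26]
`ans = data[3]` → ans = 19
So ans = 19

Answer: 19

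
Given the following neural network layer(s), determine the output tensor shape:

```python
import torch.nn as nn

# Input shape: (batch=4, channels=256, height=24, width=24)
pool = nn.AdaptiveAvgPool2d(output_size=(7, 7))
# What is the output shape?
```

Input: (4, 256, 24, 24) -> Output: (4, 256, 7, 7)

Answer: (4, 256, 7, 7)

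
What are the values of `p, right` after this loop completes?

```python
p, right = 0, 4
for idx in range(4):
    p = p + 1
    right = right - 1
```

p goes 0→4, right goes 4→0
`p, right` takes the values: (0, 4) → (1, 4) → (1, 3) → (2, 3) → (2, 2) → (3, 2) → (3, 1) → (4, 1) → (4, 0)

Answer: 4, 0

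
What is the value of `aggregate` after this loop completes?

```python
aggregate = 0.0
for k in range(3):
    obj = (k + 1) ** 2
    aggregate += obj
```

Sum of squared losses 1² + 2² + ... + 3²
`aggregate` takes the values: 0.0 → 1.0 → 5.0 → 14.0

Answer: 14.0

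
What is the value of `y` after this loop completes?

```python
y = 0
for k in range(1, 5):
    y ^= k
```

XOR of 1 to 4
`y` takes the values: 0 → 1 → 3 → 0 → 4

Answer: 4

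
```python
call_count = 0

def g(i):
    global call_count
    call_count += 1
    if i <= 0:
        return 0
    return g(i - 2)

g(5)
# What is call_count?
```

Linear recursion stepping by 2: 4 calls from i=5 down to ≤0.

Answer: 4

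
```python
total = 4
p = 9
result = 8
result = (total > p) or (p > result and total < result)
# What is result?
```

Trace:
`total = 4` → total = 4
`p = 9` → p = 9
`result = 8` → result = 8
`result = (total > p) or (p > result and total < result)` → result = True
So result = True

Answer: True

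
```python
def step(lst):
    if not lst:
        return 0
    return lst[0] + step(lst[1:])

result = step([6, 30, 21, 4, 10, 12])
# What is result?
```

6 + 30 + 21 + 4 + 10 + 12 + 0 = 83

Answer: 83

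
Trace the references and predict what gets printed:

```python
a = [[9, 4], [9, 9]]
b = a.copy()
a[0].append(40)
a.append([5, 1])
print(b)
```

Key concept: shallow copy with nested lists.
Step by step:
`a = [[9, 4], [9, 9]]` → a = [[9, 4], [9, 9]]
`b = a.copy()` → b = [[9, 4], [9, 9]]
`a[0].append(40)` → a = [[9, 4, 40], [9, 9]]; b = [[9, 4, 40], [9, 9]]
`a.append([5, 1])` → a = [[9, 4, 40], [9, 9], [5, 1]]
`print(b)` → prints [[9, 4, 40], [9, 9]]

Answer: [[9, 4, 40], [9, 9]]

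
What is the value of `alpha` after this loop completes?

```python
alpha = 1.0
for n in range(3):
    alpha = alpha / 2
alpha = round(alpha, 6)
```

Halving LR 3 times: 1 / 2^3
`alpha` takes the values: 1.0 → 0.5 → 0.25 → 0.125

Answer: 0.125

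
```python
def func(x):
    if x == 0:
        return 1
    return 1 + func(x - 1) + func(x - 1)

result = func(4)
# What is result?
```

func(x) = 1 + 2·func(x-1), func(0)=1. Closed form: (1+1)·2^4 - 1 = 31.

Answer: 31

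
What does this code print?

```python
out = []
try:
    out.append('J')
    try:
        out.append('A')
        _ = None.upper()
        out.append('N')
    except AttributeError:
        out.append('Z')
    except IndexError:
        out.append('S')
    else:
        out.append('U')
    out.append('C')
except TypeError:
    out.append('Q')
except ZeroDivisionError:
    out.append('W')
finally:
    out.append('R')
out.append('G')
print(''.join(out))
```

Execution trace: 'J' (try body) → 'A' (inner try body) → 'Z' (inner except AttributeError) → 'C' (try body, no exception) → 'R' (finally) → 'G' (after the try/except). Output: JAZCRG

Answer: JAZCRG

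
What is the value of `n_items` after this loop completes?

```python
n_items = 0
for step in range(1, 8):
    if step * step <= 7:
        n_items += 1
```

Count numbers where step² ≤ 7
`n_items` takes the values: 0 → 1 → 2

Answer: 2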